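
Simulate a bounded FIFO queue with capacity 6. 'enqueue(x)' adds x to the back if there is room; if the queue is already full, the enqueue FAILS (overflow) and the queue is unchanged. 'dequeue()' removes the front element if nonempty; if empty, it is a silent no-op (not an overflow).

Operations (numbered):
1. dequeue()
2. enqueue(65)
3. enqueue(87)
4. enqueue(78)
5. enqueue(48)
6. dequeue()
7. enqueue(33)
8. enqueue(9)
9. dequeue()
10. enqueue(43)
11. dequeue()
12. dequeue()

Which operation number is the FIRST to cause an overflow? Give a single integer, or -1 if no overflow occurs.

1. dequeue(): empty, no-op, size=0
2. enqueue(65): size=1
3. enqueue(87): size=2
4. enqueue(78): size=3
5. enqueue(48): size=4
6. dequeue(): size=3
7. enqueue(33): size=4
8. enqueue(9): size=5
9. dequeue(): size=4
10. enqueue(43): size=5
11. dequeue(): size=4
12. dequeue(): size=3

Answer: -1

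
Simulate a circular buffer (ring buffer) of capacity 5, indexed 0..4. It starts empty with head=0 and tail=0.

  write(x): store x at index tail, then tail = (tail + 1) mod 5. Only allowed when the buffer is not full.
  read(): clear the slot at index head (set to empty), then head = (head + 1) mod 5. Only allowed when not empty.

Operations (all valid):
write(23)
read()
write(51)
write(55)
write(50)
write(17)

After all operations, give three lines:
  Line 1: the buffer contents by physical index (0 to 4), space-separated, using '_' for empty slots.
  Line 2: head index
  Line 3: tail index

write(23): buf=[23 _ _ _ _], head=0, tail=1, size=1
read(): buf=[_ _ _ _ _], head=1, tail=1, size=0
write(51): buf=[_ 51 _ _ _], head=1, tail=2, size=1
write(55): buf=[_ 51 55 _ _], head=1, tail=3, size=2
write(50): buf=[_ 51 55 50 _], head=1, tail=4, size=3
write(17): buf=[_ 51 55 50 17], head=1, tail=0, size=4

Answer: _ 51 55 50 17
1
0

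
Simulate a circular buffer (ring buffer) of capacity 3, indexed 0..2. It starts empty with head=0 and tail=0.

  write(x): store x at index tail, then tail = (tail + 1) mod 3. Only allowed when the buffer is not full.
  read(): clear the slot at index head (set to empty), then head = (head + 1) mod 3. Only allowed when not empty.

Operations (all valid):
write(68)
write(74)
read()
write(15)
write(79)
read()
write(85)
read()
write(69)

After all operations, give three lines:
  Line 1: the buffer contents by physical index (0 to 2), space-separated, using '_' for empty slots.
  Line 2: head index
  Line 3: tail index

write(68): buf=[68 _ _], head=0, tail=1, size=1
write(74): buf=[68 74 _], head=0, tail=2, size=2
read(): buf=[_ 74 _], head=1, tail=2, size=1
write(15): buf=[_ 74 15], head=1, tail=0, size=2
write(79): buf=[79 74 15], head=1, tail=1, size=3
read(): buf=[79 _ 15], head=2, tail=1, size=2
write(85): buf=[79 85 15], head=2, tail=2, size=3
read(): buf=[79 85 _], head=0, tail=2, size=2
write(69): buf=[79 85 69], head=0, tail=0, size=3

Answer: 79 85 69
0
0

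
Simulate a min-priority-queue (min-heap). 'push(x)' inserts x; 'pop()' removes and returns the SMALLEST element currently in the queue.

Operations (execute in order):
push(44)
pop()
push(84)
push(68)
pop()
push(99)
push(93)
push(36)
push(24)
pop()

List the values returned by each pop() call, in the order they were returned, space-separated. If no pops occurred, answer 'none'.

push(44): heap contents = [44]
pop() → 44: heap contents = []
push(84): heap contents = [84]
push(68): heap contents = [68, 84]
pop() → 68: heap contents = [84]
push(99): heap contents = [84, 99]
push(93): heap contents = [84, 93, 99]
push(36): heap contents = [36, 84, 93, 99]
push(24): heap contents = [24, 36, 84, 93, 99]
pop() → 24: heap contents = [36, 84, 93, 99]

Answer: 44 68 24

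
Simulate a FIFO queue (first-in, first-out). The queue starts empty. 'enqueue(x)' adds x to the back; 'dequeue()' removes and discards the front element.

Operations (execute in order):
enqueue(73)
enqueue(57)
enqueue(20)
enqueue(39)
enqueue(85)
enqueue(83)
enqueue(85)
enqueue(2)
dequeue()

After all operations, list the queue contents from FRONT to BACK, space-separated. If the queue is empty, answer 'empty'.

enqueue(73): [73]
enqueue(57): [73, 57]
enqueue(20): [73, 57, 20]
enqueue(39): [73, 57, 20, 39]
enqueue(85): [73, 57, 20, 39, 85]
enqueue(83): [73, 57, 20, 39, 85, 83]
enqueue(85): [73, 57, 20, 39, 85, 83, 85]
enqueue(2): [73, 57, 20, 39, 85, 83, 85, 2]
dequeue(): [57, 20, 39, 85, 83, 85, 2]

Answer: 57 20 39 85 83 85 2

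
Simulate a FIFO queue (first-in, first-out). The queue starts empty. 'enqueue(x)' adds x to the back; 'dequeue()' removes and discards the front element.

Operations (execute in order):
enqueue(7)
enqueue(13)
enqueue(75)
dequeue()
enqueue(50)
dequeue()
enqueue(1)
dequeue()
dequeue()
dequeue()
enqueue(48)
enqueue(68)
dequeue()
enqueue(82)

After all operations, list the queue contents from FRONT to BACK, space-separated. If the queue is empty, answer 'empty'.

Answer: 68 82

Derivation:
enqueue(7): [7]
enqueue(13): [7, 13]
enqueue(75): [7, 13, 75]
dequeue(): [13, 75]
enqueue(50): [13, 75, 50]
dequeue(): [75, 50]
enqueue(1): [75, 50, 1]
dequeue(): [50, 1]
dequeue(): [1]
dequeue(): []
enqueue(48): [48]
enqueue(68): [48, 68]
dequeue(): [68]
enqueue(82): [68, 82]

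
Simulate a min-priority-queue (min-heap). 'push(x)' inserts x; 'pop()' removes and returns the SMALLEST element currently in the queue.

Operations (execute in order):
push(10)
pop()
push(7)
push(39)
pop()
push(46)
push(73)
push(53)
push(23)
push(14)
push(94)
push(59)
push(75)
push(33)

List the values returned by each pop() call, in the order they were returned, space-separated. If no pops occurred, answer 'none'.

Answer: 10 7

Derivation:
push(10): heap contents = [10]
pop() → 10: heap contents = []
push(7): heap contents = [7]
push(39): heap contents = [7, 39]
pop() → 7: heap contents = [39]
push(46): heap contents = [39, 46]
push(73): heap contents = [39, 46, 73]
push(53): heap contents = [39, 46, 53, 73]
push(23): heap contents = [23, 39, 46, 53, 73]
push(14): heap contents = [14, 23, 39, 46, 53, 73]
push(94): heap contents = [14, 23, 39, 46, 53, 73, 94]
push(59): heap contents = [14, 23, 39, 46, 53, 59, 73, 94]
push(75): heap contents = [14, 23, 39, 46, 53, 59, 73, 75, 94]
push(33): heap contents = [14, 23, 33, 39, 46, 53, 59, 73, 75, 94]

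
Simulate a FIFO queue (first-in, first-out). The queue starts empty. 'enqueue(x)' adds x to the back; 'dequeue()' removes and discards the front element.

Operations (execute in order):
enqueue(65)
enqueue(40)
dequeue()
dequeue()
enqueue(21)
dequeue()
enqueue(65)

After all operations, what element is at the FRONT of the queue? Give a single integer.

Answer: 65

Derivation:
enqueue(65): queue = [65]
enqueue(40): queue = [65, 40]
dequeue(): queue = [40]
dequeue(): queue = []
enqueue(21): queue = [21]
dequeue(): queue = []
enqueue(65): queue = [65]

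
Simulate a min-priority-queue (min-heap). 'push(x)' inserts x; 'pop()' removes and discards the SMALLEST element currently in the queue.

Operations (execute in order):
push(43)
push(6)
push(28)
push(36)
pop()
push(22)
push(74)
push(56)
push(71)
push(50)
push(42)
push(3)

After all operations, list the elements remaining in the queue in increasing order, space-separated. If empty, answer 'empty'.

push(43): heap contents = [43]
push(6): heap contents = [6, 43]
push(28): heap contents = [6, 28, 43]
push(36): heap contents = [6, 28, 36, 43]
pop() → 6: heap contents = [28, 36, 43]
push(22): heap contents = [22, 28, 36, 43]
push(74): heap contents = [22, 28, 36, 43, 74]
push(56): heap contents = [22, 28, 36, 43, 56, 74]
push(71): heap contents = [22, 28, 36, 43, 56, 71, 74]
push(50): heap contents = [22, 28, 36, 43, 50, 56, 71, 74]
push(42): heap contents = [22, 28, 36, 42, 43, 50, 56, 71, 74]
push(3): heap contents = [3, 22, 28, 36, 42, 43, 50, 56, 71, 74]

Answer: 3 22 28 36 42 43 50 56 71 74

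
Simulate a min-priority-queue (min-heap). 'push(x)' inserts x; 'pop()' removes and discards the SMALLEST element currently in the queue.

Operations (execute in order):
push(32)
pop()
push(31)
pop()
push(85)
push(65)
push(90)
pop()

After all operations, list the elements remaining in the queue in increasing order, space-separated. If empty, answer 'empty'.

Answer: 85 90

Derivation:
push(32): heap contents = [32]
pop() → 32: heap contents = []
push(31): heap contents = [31]
pop() → 31: heap contents = []
push(85): heap contents = [85]
push(65): heap contents = [65, 85]
push(90): heap contents = [65, 85, 90]
pop() → 65: heap contents = [85, 90]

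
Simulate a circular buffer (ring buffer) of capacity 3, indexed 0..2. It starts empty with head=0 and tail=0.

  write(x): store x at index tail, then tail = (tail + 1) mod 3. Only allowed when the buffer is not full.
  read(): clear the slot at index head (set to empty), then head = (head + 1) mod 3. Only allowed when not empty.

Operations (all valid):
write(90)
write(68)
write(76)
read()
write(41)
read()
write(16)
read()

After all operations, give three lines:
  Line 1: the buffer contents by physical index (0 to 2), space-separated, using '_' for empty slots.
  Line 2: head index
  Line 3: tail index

Answer: 41 16 _
0
2

Derivation:
write(90): buf=[90 _ _], head=0, tail=1, size=1
write(68): buf=[90 68 _], head=0, tail=2, size=2
write(76): buf=[90 68 76], head=0, tail=0, size=3
read(): buf=[_ 68 76], head=1, tail=0, size=2
write(41): buf=[41 68 76], head=1, tail=1, size=3
read(): buf=[41 _ 76], head=2, tail=1, size=2
write(16): buf=[41 16 76], head=2, tail=2, size=3
read(): buf=[41 16 _], head=0, tail=2, size=2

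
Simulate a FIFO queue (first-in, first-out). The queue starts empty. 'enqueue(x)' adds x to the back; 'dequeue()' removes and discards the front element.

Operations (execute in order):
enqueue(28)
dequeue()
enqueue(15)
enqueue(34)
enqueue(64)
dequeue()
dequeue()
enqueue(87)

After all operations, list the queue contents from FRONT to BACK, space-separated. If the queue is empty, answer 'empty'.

Answer: 64 87

Derivation:
enqueue(28): [28]
dequeue(): []
enqueue(15): [15]
enqueue(34): [15, 34]
enqueue(64): [15, 34, 64]
dequeue(): [34, 64]
dequeue(): [64]
enqueue(87): [64, 87]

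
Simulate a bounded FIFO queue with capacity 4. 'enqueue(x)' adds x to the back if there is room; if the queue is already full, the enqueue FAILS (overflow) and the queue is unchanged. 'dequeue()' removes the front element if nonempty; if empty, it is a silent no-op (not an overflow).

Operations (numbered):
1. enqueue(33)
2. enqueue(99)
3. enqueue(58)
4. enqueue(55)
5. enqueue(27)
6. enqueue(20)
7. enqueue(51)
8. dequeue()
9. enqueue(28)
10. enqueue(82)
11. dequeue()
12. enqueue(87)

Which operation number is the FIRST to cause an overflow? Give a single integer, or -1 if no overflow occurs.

Answer: 5

Derivation:
1. enqueue(33): size=1
2. enqueue(99): size=2
3. enqueue(58): size=3
4. enqueue(55): size=4
5. enqueue(27): size=4=cap → OVERFLOW (fail)
6. enqueue(20): size=4=cap → OVERFLOW (fail)
7. enqueue(51): size=4=cap → OVERFLOW (fail)
8. dequeue(): size=3
9. enqueue(28): size=4
10. enqueue(82): size=4=cap → OVERFLOW (fail)
11. dequeue(): size=3
12. enqueue(87): size=4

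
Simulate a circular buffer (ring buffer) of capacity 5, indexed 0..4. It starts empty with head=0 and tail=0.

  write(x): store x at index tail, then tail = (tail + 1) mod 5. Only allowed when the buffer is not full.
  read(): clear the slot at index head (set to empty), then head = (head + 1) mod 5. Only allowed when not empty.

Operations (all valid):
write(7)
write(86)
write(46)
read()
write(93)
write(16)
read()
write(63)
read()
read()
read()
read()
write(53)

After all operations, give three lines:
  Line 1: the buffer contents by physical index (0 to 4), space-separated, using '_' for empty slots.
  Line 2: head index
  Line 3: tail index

Answer: _ 53 _ _ _
1
2

Derivation:
write(7): buf=[7 _ _ _ _], head=0, tail=1, size=1
write(86): buf=[7 86 _ _ _], head=0, tail=2, size=2
write(46): buf=[7 86 46 _ _], head=0, tail=3, size=3
read(): buf=[_ 86 46 _ _], head=1, tail=3, size=2
write(93): buf=[_ 86 46 93 _], head=1, tail=4, size=3
write(16): buf=[_ 86 46 93 16], head=1, tail=0, size=4
read(): buf=[_ _ 46 93 16], head=2, tail=0, size=3
write(63): buf=[63 _ 46 93 16], head=2, tail=1, size=4
read(): buf=[63 _ _ 93 16], head=3, tail=1, size=3
read(): buf=[63 _ _ _ 16], head=4, tail=1, size=2
read(): buf=[63 _ _ _ _], head=0, tail=1, size=1
read(): buf=[_ _ _ _ _], head=1, tail=1, size=0
write(53): buf=[_ 53 _ _ _], head=1, tail=2, size=1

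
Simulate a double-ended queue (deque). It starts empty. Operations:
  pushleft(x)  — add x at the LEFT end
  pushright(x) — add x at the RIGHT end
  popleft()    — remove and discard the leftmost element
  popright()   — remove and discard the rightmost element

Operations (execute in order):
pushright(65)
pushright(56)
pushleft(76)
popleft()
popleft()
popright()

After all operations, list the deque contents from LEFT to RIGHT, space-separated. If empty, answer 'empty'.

Answer: empty

Derivation:
pushright(65): [65]
pushright(56): [65, 56]
pushleft(76): [76, 65, 56]
popleft(): [65, 56]
popleft(): [56]
popright(): []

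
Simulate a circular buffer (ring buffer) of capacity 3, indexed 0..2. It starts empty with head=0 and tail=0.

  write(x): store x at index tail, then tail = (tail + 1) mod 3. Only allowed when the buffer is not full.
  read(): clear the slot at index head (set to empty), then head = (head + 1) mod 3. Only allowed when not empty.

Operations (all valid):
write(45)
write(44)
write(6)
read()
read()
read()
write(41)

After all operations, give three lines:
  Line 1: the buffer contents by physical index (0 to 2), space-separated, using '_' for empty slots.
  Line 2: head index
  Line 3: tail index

Answer: 41 _ _
0
1

Derivation:
write(45): buf=[45 _ _], head=0, tail=1, size=1
write(44): buf=[45 44 _], head=0, tail=2, size=2
write(6): buf=[45 44 6], head=0, tail=0, size=3
read(): buf=[_ 44 6], head=1, tail=0, size=2
read(): buf=[_ _ 6], head=2, tail=0, size=1
read(): buf=[_ _ _], head=0, tail=0, size=0
write(41): buf=[41 _ _], head=0, tail=1, size=1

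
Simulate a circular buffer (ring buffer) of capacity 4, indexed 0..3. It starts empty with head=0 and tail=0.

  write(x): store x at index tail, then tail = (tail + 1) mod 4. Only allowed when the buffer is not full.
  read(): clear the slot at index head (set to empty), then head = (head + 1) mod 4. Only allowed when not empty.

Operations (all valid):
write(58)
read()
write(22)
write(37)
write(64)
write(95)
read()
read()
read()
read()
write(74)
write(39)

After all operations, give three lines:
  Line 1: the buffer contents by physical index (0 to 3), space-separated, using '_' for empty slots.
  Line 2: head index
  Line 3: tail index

write(58): buf=[58 _ _ _], head=0, tail=1, size=1
read(): buf=[_ _ _ _], head=1, tail=1, size=0
write(22): buf=[_ 22 _ _], head=1, tail=2, size=1
write(37): buf=[_ 22 37 _], head=1, tail=3, size=2
write(64): buf=[_ 22 37 64], head=1, tail=0, size=3
write(95): buf=[95 22 37 64], head=1, tail=1, size=4
read(): buf=[95 _ 37 64], head=2, tail=1, size=3
read(): buf=[95 _ _ 64], head=3, tail=1, size=2
read(): buf=[95 _ _ _], head=0, tail=1, size=1
read(): buf=[_ _ _ _], head=1, tail=1, size=0
write(74): buf=[_ 74 _ _], head=1, tail=2, size=1
write(39): buf=[_ 74 39 _], head=1, tail=3, size=2

Answer: _ 74 39 _
1
3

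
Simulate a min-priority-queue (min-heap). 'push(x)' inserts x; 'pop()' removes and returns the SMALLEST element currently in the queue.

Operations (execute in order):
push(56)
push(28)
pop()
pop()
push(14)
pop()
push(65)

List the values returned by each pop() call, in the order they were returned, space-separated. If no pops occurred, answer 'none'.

push(56): heap contents = [56]
push(28): heap contents = [28, 56]
pop() → 28: heap contents = [56]
pop() → 56: heap contents = []
push(14): heap contents = [14]
pop() → 14: heap contents = []
push(65): heap contents = [65]

Answer: 28 56 14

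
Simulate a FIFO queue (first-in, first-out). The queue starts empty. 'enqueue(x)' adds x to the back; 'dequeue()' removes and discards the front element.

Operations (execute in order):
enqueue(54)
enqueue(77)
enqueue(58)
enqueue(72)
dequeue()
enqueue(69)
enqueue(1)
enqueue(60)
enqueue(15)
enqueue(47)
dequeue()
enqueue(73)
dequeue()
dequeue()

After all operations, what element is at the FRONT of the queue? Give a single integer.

enqueue(54): queue = [54]
enqueue(77): queue = [54, 77]
enqueue(58): queue = [54, 77, 58]
enqueue(72): queue = [54, 77, 58, 72]
dequeue(): queue = [77, 58, 72]
enqueue(69): queue = [77, 58, 72, 69]
enqueue(1): queue = [77, 58, 72, 69, 1]
enqueue(60): queue = [77, 58, 72, 69, 1, 60]
enqueue(15): queue = [77, 58, 72, 69, 1, 60, 15]
enqueue(47): queue = [77, 58, 72, 69, 1, 60, 15, 47]
dequeue(): queue = [58, 72, 69, 1, 60, 15, 47]
enqueue(73): queue = [58, 72, 69, 1, 60, 15, 47, 73]
dequeue(): queue = [72, 69, 1, 60, 15, 47, 73]
dequeue(): queue = [69, 1, 60, 15, 47, 73]

Answer: 69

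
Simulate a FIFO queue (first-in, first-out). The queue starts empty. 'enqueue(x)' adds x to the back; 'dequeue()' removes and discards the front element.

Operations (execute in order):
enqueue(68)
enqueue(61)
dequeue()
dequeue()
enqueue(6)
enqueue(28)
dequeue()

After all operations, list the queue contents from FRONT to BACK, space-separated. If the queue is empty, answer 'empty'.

enqueue(68): [68]
enqueue(61): [68, 61]
dequeue(): [61]
dequeue(): []
enqueue(6): [6]
enqueue(28): [6, 28]
dequeue(): [28]

Answer: 28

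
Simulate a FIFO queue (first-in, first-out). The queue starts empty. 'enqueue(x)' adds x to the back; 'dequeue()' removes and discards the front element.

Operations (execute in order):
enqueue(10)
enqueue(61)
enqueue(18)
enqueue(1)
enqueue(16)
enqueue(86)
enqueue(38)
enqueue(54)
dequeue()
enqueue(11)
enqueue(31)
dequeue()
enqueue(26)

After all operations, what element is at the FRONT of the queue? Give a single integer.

enqueue(10): queue = [10]
enqueue(61): queue = [10, 61]
enqueue(18): queue = [10, 61, 18]
enqueue(1): queue = [10, 61, 18, 1]
enqueue(16): queue = [10, 61, 18, 1, 16]
enqueue(86): queue = [10, 61, 18, 1, 16, 86]
enqueue(38): queue = [10, 61, 18, 1, 16, 86, 38]
enqueue(54): queue = [10, 61, 18, 1, 16, 86, 38, 54]
dequeue(): queue = [61, 18, 1, 16, 86, 38, 54]
enqueue(11): queue = [61, 18, 1, 16, 86, 38, 54, 11]
enqueue(31): queue = [61, 18, 1, 16, 86, 38, 54, 11, 31]
dequeue(): queue = [18, 1, 16, 86, 38, 54, 11, 31]
enqueue(26): queue = [18, 1, 16, 86, 38, 54, 11, 31, 26]

Answer: 18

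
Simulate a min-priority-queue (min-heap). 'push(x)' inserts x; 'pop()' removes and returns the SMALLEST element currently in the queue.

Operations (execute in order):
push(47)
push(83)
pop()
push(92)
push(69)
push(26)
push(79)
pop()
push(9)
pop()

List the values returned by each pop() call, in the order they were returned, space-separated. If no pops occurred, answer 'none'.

push(47): heap contents = [47]
push(83): heap contents = [47, 83]
pop() → 47: heap contents = [83]
push(92): heap contents = [83, 92]
push(69): heap contents = [69, 83, 92]
push(26): heap contents = [26, 69, 83, 92]
push(79): heap contents = [26, 69, 79, 83, 92]
pop() → 26: heap contents = [69, 79, 83, 92]
push(9): heap contents = [9, 69, 79, 83, 92]
pop() → 9: heap contents = [69, 79, 83, 92]

Answer: 47 26 9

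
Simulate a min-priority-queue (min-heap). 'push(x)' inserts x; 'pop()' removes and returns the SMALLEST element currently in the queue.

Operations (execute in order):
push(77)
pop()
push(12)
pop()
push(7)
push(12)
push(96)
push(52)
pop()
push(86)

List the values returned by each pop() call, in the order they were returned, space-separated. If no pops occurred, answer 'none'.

push(77): heap contents = [77]
pop() → 77: heap contents = []
push(12): heap contents = [12]
pop() → 12: heap contents = []
push(7): heap contents = [7]
push(12): heap contents = [7, 12]
push(96): heap contents = [7, 12, 96]
push(52): heap contents = [7, 12, 52, 96]
pop() → 7: heap contents = [12, 52, 96]
push(86): heap contents = [12, 52, 86, 96]

Answer: 77 12 7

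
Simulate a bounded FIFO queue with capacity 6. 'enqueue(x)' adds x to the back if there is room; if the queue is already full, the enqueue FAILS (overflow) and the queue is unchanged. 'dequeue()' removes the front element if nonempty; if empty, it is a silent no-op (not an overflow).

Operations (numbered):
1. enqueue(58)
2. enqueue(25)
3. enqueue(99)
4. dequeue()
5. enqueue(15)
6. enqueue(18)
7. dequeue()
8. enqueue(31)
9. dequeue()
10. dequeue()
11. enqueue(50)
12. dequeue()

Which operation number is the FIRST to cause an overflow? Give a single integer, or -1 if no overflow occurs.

Answer: -1

Derivation:
1. enqueue(58): size=1
2. enqueue(25): size=2
3. enqueue(99): size=3
4. dequeue(): size=2
5. enqueue(15): size=3
6. enqueue(18): size=4
7. dequeue(): size=3
8. enqueue(31): size=4
9. dequeue(): size=3
10. dequeue(): size=2
11. enqueue(50): size=3
12. dequeue(): size=2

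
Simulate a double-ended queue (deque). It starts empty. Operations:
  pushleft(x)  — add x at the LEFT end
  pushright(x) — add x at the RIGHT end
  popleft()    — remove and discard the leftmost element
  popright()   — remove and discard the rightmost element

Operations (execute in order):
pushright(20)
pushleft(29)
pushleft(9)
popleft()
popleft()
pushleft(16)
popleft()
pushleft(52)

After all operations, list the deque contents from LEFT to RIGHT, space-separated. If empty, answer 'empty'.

pushright(20): [20]
pushleft(29): [29, 20]
pushleft(9): [9, 29, 20]
popleft(): [29, 20]
popleft(): [20]
pushleft(16): [16, 20]
popleft(): [20]
pushleft(52): [52, 20]

Answer: 52 20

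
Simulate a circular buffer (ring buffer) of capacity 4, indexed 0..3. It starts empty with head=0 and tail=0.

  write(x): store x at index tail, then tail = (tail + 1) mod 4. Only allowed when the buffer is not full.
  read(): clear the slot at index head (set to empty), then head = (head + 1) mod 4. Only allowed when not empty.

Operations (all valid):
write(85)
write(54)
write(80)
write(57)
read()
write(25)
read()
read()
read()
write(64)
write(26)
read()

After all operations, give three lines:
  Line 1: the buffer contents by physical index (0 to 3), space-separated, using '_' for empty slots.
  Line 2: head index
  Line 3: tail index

Answer: _ 64 26 _
1
3

Derivation:
write(85): buf=[85 _ _ _], head=0, tail=1, size=1
write(54): buf=[85 54 _ _], head=0, tail=2, size=2
write(80): buf=[85 54 80 _], head=0, tail=3, size=3
write(57): buf=[85 54 80 57], head=0, tail=0, size=4
read(): buf=[_ 54 80 57], head=1, tail=0, size=3
write(25): buf=[25 54 80 57], head=1, tail=1, size=4
read(): buf=[25 _ 80 57], head=2, tail=1, size=3
read(): buf=[25 _ _ 57], head=3, tail=1, size=2
read(): buf=[25 _ _ _], head=0, tail=1, size=1
write(64): buf=[25 64 _ _], head=0, tail=2, size=2
write(26): buf=[25 64 26 _], head=0, tail=3, size=3
read(): buf=[_ 64 26 _], head=1, tail=3, size=2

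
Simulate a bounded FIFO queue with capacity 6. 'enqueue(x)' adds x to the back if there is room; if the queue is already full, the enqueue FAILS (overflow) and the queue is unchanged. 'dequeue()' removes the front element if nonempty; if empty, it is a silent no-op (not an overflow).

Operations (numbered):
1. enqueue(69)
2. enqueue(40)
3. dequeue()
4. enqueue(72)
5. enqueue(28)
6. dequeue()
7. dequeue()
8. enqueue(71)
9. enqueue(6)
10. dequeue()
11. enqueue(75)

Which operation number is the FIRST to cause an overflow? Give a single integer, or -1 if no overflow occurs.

1. enqueue(69): size=1
2. enqueue(40): size=2
3. dequeue(): size=1
4. enqueue(72): size=2
5. enqueue(28): size=3
6. dequeue(): size=2
7. dequeue(): size=1
8. enqueue(71): size=2
9. enqueue(6): size=3
10. dequeue(): size=2
11. enqueue(75): size=3

Answer: -1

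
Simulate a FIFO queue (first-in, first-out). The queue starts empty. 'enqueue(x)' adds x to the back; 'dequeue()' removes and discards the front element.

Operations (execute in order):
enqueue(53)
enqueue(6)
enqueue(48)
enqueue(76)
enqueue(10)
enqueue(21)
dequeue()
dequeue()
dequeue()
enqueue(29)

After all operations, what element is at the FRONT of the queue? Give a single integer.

Answer: 76

Derivation:
enqueue(53): queue = [53]
enqueue(6): queue = [53, 6]
enqueue(48): queue = [53, 6, 48]
enqueue(76): queue = [53, 6, 48, 76]
enqueue(10): queue = [53, 6, 48, 76, 10]
enqueue(21): queue = [53, 6, 48, 76, 10, 21]
dequeue(): queue = [6, 48, 76, 10, 21]
dequeue(): queue = [48, 76, 10, 21]
dequeue(): queue = [76, 10, 21]
enqueue(29): queue = [76, 10, 21, 29]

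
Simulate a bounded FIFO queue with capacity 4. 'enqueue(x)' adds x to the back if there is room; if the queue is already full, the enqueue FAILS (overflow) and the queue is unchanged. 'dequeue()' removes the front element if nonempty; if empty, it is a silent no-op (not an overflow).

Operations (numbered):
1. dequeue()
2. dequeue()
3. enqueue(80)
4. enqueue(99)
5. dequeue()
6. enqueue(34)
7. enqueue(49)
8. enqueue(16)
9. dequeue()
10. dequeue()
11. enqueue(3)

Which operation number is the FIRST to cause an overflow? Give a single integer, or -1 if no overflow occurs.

1. dequeue(): empty, no-op, size=0
2. dequeue(): empty, no-op, size=0
3. enqueue(80): size=1
4. enqueue(99): size=2
5. dequeue(): size=1
6. enqueue(34): size=2
7. enqueue(49): size=3
8. enqueue(16): size=4
9. dequeue(): size=3
10. dequeue(): size=2
11. enqueue(3): size=3

Answer: -1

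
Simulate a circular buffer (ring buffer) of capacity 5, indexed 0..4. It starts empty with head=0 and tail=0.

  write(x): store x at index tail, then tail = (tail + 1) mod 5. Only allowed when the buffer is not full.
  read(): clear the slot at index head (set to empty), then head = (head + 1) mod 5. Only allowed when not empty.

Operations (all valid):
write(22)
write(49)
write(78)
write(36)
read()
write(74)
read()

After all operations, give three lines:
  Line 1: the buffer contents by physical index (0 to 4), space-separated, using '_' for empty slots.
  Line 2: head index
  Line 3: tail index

write(22): buf=[22 _ _ _ _], head=0, tail=1, size=1
write(49): buf=[22 49 _ _ _], head=0, tail=2, size=2
write(78): buf=[22 49 78 _ _], head=0, tail=3, size=3
write(36): buf=[22 49 78 36 _], head=0, tail=4, size=4
read(): buf=[_ 49 78 36 _], head=1, tail=4, size=3
write(74): buf=[_ 49 78 36 74], head=1, tail=0, size=4
read(): buf=[_ _ 78 36 74], head=2, tail=0, size=3

Answer: _ _ 78 36 74
2
0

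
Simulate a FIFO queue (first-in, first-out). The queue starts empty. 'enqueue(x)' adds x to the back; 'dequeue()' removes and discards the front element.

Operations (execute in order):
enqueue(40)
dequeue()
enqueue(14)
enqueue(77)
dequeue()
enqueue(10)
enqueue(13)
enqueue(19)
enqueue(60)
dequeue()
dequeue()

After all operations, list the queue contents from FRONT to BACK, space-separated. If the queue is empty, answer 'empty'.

enqueue(40): [40]
dequeue(): []
enqueue(14): [14]
enqueue(77): [14, 77]
dequeue(): [77]
enqueue(10): [77, 10]
enqueue(13): [77, 10, 13]
enqueue(19): [77, 10, 13, 19]
enqueue(60): [77, 10, 13, 19, 60]
dequeue(): [10, 13, 19, 60]
dequeue(): [13, 19, 60]

Answer: 13 19 60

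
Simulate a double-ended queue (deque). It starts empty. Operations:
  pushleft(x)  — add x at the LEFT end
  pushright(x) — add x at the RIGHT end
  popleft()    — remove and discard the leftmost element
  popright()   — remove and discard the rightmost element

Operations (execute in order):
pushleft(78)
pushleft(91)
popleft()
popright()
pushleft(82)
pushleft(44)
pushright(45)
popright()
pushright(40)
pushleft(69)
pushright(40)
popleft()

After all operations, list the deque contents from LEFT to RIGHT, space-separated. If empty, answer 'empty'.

pushleft(78): [78]
pushleft(91): [91, 78]
popleft(): [78]
popright(): []
pushleft(82): [82]
pushleft(44): [44, 82]
pushright(45): [44, 82, 45]
popright(): [44, 82]
pushright(40): [44, 82, 40]
pushleft(69): [69, 44, 82, 40]
pushright(40): [69, 44, 82, 40, 40]
popleft(): [44, 82, 40, 40]

Answer: 44 82 40 40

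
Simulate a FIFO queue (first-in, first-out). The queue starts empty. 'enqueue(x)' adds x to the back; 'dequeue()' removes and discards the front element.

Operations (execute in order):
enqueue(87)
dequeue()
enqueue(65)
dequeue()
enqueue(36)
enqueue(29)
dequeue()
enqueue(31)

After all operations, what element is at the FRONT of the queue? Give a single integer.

Answer: 29

Derivation:
enqueue(87): queue = [87]
dequeue(): queue = []
enqueue(65): queue = [65]
dequeue(): queue = []
enqueue(36): queue = [36]
enqueue(29): queue = [36, 29]
dequeue(): queue = [29]
enqueue(31): queue = [29, 31]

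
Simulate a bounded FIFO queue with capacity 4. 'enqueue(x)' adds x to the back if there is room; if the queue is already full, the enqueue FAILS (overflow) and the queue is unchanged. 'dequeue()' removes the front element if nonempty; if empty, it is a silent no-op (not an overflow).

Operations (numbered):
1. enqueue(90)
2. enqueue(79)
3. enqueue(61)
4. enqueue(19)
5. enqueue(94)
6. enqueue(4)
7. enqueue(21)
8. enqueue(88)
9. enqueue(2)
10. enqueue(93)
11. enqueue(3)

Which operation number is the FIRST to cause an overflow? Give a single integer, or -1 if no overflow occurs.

Answer: 5

Derivation:
1. enqueue(90): size=1
2. enqueue(79): size=2
3. enqueue(61): size=3
4. enqueue(19): size=4
5. enqueue(94): size=4=cap → OVERFLOW (fail)
6. enqueue(4): size=4=cap → OVERFLOW (fail)
7. enqueue(21): size=4=cap → OVERFLOW (fail)
8. enqueue(88): size=4=cap → OVERFLOW (fail)
9. enqueue(2): size=4=cap → OVERFLOW (fail)
10. enqueue(93): size=4=cap → OVERFLOW (fail)
11. enqueue(3): size=4=cap → OVERFLOW (fail)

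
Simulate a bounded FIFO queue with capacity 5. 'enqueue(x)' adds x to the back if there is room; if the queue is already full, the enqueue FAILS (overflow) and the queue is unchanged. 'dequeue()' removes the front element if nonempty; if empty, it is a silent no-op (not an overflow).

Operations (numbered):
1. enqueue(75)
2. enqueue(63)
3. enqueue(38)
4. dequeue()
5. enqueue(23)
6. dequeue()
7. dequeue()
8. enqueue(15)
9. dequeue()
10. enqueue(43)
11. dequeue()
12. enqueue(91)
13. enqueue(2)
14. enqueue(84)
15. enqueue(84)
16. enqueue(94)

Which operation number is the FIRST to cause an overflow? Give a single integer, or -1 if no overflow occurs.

Answer: 16

Derivation:
1. enqueue(75): size=1
2. enqueue(63): size=2
3. enqueue(38): size=3
4. dequeue(): size=2
5. enqueue(23): size=3
6. dequeue(): size=2
7. dequeue(): size=1
8. enqueue(15): size=2
9. dequeue(): size=1
10. enqueue(43): size=2
11. dequeue(): size=1
12. enqueue(91): size=2
13. enqueue(2): size=3
14. enqueue(84): size=4
15. enqueue(84): size=5
16. enqueue(94): size=5=cap → OVERFLOW (fail)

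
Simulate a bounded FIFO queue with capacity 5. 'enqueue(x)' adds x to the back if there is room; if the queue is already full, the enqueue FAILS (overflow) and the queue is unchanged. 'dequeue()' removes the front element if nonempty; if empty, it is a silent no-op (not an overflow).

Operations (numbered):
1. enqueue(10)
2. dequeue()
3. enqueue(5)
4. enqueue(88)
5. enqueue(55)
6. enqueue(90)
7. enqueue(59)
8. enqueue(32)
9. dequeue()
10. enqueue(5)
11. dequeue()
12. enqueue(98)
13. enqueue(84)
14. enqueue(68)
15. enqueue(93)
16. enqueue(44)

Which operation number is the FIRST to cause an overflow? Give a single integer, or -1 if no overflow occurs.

Answer: 8

Derivation:
1. enqueue(10): size=1
2. dequeue(): size=0
3. enqueue(5): size=1
4. enqueue(88): size=2
5. enqueue(55): size=3
6. enqueue(90): size=4
7. enqueue(59): size=5
8. enqueue(32): size=5=cap → OVERFLOW (fail)
9. dequeue(): size=4
10. enqueue(5): size=5
11. dequeue(): size=4
12. enqueue(98): size=5
13. enqueue(84): size=5=cap → OVERFLOW (fail)
14. enqueue(68): size=5=cap → OVERFLOW (fail)
15. enqueue(93): size=5=cap → OVERFLOW (fail)
16. enqueue(44): size=5=cap → OVERFLOW (fail)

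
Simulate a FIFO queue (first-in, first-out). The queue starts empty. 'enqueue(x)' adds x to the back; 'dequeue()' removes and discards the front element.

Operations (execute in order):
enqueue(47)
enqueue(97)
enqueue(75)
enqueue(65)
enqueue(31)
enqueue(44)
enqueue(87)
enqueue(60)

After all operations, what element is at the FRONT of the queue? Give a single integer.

enqueue(47): queue = [47]
enqueue(97): queue = [47, 97]
enqueue(75): queue = [47, 97, 75]
enqueue(65): queue = [47, 97, 75, 65]
enqueue(31): queue = [47, 97, 75, 65, 31]
enqueue(44): queue = [47, 97, 75, 65, 31, 44]
enqueue(87): queue = [47, 97, 75, 65, 31, 44, 87]
enqueue(60): queue = [47, 97, 75, 65, 31, 44, 87, 60]

Answer: 47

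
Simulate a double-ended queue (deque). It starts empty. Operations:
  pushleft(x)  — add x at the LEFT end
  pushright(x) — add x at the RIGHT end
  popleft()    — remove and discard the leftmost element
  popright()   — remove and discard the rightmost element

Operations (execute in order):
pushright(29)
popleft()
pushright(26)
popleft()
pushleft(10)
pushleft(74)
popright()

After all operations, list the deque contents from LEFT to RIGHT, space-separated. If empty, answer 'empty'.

pushright(29): [29]
popleft(): []
pushright(26): [26]
popleft(): []
pushleft(10): [10]
pushleft(74): [74, 10]
popright(): [74]

Answer: 74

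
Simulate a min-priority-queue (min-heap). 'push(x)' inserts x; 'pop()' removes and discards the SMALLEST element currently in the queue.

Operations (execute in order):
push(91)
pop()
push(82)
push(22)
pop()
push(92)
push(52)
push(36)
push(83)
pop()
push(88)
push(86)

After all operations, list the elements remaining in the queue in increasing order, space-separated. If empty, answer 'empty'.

Answer: 52 82 83 86 88 92

Derivation:
push(91): heap contents = [91]
pop() → 91: heap contents = []
push(82): heap contents = [82]
push(22): heap contents = [22, 82]
pop() → 22: heap contents = [82]
push(92): heap contents = [82, 92]
push(52): heap contents = [52, 82, 92]
push(36): heap contents = [36, 52, 82, 92]
push(83): heap contents = [36, 52, 82, 83, 92]
pop() → 36: heap contents = [52, 82, 83, 92]
push(88): heap contents = [52, 82, 83, 88, 92]
push(86): heap contents = [52, 82, 83, 86, 88, 92]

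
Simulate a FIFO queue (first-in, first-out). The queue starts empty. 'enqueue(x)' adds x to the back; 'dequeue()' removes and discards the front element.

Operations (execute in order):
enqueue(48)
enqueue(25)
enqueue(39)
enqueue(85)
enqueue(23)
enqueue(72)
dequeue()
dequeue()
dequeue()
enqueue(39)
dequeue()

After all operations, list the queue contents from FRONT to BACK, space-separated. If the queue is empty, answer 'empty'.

Answer: 23 72 39

Derivation:
enqueue(48): [48]
enqueue(25): [48, 25]
enqueue(39): [48, 25, 39]
enqueue(85): [48, 25, 39, 85]
enqueue(23): [48, 25, 39, 85, 23]
enqueue(72): [48, 25, 39, 85, 23, 72]
dequeue(): [25, 39, 85, 23, 72]
dequeue(): [39, 85, 23, 72]
dequeue(): [85, 23, 72]
enqueue(39): [85, 23, 72, 39]
dequeue(): [23, 72, 39]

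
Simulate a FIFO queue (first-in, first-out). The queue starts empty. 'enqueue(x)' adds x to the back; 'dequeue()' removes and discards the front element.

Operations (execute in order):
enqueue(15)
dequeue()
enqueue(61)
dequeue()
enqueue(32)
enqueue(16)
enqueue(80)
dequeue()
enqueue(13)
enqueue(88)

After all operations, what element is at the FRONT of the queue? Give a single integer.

enqueue(15): queue = [15]
dequeue(): queue = []
enqueue(61): queue = [61]
dequeue(): queue = []
enqueue(32): queue = [32]
enqueue(16): queue = [32, 16]
enqueue(80): queue = [32, 16, 80]
dequeue(): queue = [16, 80]
enqueue(13): queue = [16, 80, 13]
enqueue(88): queue = [16, 80, 13, 88]

Answer: 16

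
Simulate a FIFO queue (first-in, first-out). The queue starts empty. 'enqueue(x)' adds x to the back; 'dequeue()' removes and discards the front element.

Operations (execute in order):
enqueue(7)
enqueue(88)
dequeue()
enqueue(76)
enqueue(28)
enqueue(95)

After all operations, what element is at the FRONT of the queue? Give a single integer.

enqueue(7): queue = [7]
enqueue(88): queue = [7, 88]
dequeue(): queue = [88]
enqueue(76): queue = [88, 76]
enqueue(28): queue = [88, 76, 28]
enqueue(95): queue = [88, 76, 28, 95]

Answer: 88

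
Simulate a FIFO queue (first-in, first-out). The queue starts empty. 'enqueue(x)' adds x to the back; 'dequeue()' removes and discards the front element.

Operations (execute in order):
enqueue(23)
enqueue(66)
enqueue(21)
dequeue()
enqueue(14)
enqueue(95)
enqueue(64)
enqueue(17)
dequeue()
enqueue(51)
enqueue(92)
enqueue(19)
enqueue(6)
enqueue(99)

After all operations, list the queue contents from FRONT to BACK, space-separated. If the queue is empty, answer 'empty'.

Answer: 21 14 95 64 17 51 92 19 6 99

Derivation:
enqueue(23): [23]
enqueue(66): [23, 66]
enqueue(21): [23, 66, 21]
dequeue(): [66, 21]
enqueue(14): [66, 21, 14]
enqueue(95): [66, 21, 14, 95]
enqueue(64): [66, 21, 14, 95, 64]
enqueue(17): [66, 21, 14, 95, 64, 17]
dequeue(): [21, 14, 95, 64, 17]
enqueue(51): [21, 14, 95, 64, 17, 51]
enqueue(92): [21, 14, 95, 64, 17, 51, 92]
enqueue(19): [21, 14, 95, 64, 17, 51, 92, 19]
enqueue(6): [21, 14, 95, 64, 17, 51, 92, 19, 6]
enqueue(99): [21, 14, 95, 64, 17, 51, 92, 19, 6, 99]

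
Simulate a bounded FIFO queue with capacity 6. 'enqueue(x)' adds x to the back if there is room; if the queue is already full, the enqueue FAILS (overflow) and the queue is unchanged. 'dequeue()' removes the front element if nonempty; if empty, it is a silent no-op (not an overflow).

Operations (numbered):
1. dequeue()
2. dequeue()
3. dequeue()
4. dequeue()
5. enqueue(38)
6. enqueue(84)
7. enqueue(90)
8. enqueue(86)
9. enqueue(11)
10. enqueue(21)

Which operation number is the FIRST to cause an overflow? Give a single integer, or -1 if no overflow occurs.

1. dequeue(): empty, no-op, size=0
2. dequeue(): empty, no-op, size=0
3. dequeue(): empty, no-op, size=0
4. dequeue(): empty, no-op, size=0
5. enqueue(38): size=1
6. enqueue(84): size=2
7. enqueue(90): size=3
8. enqueue(86): size=4
9. enqueue(11): size=5
10. enqueue(21): size=6

Answer: -1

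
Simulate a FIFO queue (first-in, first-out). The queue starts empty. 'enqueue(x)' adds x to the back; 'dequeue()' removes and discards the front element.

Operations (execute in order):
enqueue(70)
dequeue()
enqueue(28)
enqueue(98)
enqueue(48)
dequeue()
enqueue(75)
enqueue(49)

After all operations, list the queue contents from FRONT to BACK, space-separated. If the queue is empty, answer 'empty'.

Answer: 98 48 75 49

Derivation:
enqueue(70): [70]
dequeue(): []
enqueue(28): [28]
enqueue(98): [28, 98]
enqueue(48): [28, 98, 48]
dequeue(): [98, 48]
enqueue(75): [98, 48, 75]
enqueue(49): [98, 48, 75, 49]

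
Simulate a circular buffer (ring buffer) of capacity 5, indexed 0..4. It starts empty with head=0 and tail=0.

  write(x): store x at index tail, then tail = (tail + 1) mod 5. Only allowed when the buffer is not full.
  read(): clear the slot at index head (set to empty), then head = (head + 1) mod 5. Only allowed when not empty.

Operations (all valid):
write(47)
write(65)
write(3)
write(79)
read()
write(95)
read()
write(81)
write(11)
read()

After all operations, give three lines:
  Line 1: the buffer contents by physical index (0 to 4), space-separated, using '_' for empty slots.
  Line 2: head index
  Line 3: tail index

write(47): buf=[47 _ _ _ _], head=0, tail=1, size=1
write(65): buf=[47 65 _ _ _], head=0, tail=2, size=2
write(3): buf=[47 65 3 _ _], head=0, tail=3, size=3
write(79): buf=[47 65 3 79 _], head=0, tail=4, size=4
read(): buf=[_ 65 3 79 _], head=1, tail=4, size=3
write(95): buf=[_ 65 3 79 95], head=1, tail=0, size=4
read(): buf=[_ _ 3 79 95], head=2, tail=0, size=3
write(81): buf=[81 _ 3 79 95], head=2, tail=1, size=4
write(11): buf=[81 11 3 79 95], head=2, tail=2, size=5
read(): buf=[81 11 _ 79 95], head=3, tail=2, size=4

Answer: 81 11 _ 79 95
3
2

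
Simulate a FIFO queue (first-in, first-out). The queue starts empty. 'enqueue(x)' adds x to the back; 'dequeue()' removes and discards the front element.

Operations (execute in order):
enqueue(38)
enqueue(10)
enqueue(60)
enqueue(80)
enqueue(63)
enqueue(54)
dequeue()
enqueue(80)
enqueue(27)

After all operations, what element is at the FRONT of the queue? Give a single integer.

Answer: 10

Derivation:
enqueue(38): queue = [38]
enqueue(10): queue = [38, 10]
enqueue(60): queue = [38, 10, 60]
enqueue(80): queue = [38, 10, 60, 80]
enqueue(63): queue = [38, 10, 60, 80, 63]
enqueue(54): queue = [38, 10, 60, 80, 63, 54]
dequeue(): queue = [10, 60, 80, 63, 54]
enqueue(80): queue = [10, 60, 80, 63, 54, 80]
enqueue(27): queue = [10, 60, 80, 63, 54, 80, 27]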